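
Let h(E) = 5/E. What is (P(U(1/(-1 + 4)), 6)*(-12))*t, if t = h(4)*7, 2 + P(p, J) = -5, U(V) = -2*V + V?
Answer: 735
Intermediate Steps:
U(V) = -V
P(p, J) = -7 (P(p, J) = -2 - 5 = -7)
t = 35/4 (t = (5/4)*7 = 35/4 ≈ 8.7500)
(P(U(1/(-1 + 4)), 6)*(-12))*t = -7*(-12)*(35/4) = 84*(35/4) = 735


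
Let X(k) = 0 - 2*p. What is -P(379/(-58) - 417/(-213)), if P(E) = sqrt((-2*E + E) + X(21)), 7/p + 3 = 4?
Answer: -I*sqrt(159798990)/4118 ≈ -3.0697*I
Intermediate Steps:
p = 7 (p = 7/(-3 + 4) = 7/1 = 7*1 = 7)
X(k) = -14 (X(k) = 0 - 2*7 = 0 - 14 = -14)
P(E) = sqrt(-14 - E) (P(E) = sqrt((-2*E + E) - 14) = sqrt(-E - 14) = sqrt(-14 - E))
-P(379/(-58) - 417/(-213)) = -sqrt(-14 - (379/(-58) - 417/(-213))) = -sqrt(-14 - (379*(-1/58) - 417*(-1/213))) = -sqrt(-14 - (-379/58 + 139/71)) = -sqrt(-14 - 1*(-18847/4118)) = -sqrt(-14 + 18847/4118) = -sqrt(-38805/4118) = -I*sqrt(159798990)/4118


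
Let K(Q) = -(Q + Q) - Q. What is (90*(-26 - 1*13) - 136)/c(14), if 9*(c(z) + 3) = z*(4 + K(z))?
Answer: 32814/559 ≈ 58.701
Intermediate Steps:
K(Q) = -3*Q (K(Q) = -2*Q - Q = -3*Q)
c(z) = -3 + z*(4 - 3*z)/9 (c(z) = -3 + (z*(4 - 3*z))/9 = -3 + z*(4 - 3*z)/9)
(90*(-26 - 1*13) - 136)/c(14) = (90*(-26 - 1*13) - 136)/(-3 - 1/3*14**2 + (4/9)*14) = (90*(-26 - 13) - 136)/(-3 - 1/3*196 + 56/9) = (90*(-39) - 136)/(-3 - 196/3 + 56/9) = (-3510 - 136)/(-559/9) = -3646*(-9/559) = 32814/559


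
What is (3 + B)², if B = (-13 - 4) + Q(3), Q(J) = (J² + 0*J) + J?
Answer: 4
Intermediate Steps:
Q(J) = J + J² (Q(J) = (J² + 0) + J = J² + J = J + J²)
B = -5 (B = (-13 - 4) + 3*(1 + 3) = -17 + 3*4 = -17 + 12 = -5)
(3 + B)² = (3 - 5)² = (-2)² = 4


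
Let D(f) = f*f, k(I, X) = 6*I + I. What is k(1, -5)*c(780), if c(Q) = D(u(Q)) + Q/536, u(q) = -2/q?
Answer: 103808719/10190700 ≈ 10.187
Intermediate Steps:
k(I, X) = 7*I
D(f) = f²
c(Q) = 4/Q² + Q/536 (c(Q) = (-2/Q)² + Q/536 = 4/Q² + Q*(1/536) = 4/Q² + Q/536)
k(1, -5)*c(780) = (7*1)*(4/780² + (1/536)*780) = 7*(4*(1/608400) + 195/134) = 7*(1/152100 + 195/134) = 7*(14829817/10190700) = 103808719/10190700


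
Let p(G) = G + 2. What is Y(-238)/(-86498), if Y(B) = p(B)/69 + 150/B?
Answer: 33259/710235078 ≈ 4.6828e-5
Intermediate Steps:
p(G) = 2 + G
Y(B) = 2/69 + 150/B + B/69 (Y(B) = (2 + B)/69 + 150/B = (2 + B)*(1/69) + 150/B = (2/69 + B/69) + 150/B = 2/69 + 150/B + B/69)
Y(-238)/(-86498) = ((1/69)*(10350 - 238*(2 - 238))/(-238))/(-86498) = ((1/69)*(-1/238)*(10350 - 238*(-236)))*(-1/86498) = ((1/69)*(-1/238)*(10350 + 56168))*(-1/86498) = ((1/69)*(-1/238)*66518)*(-1/86498) = -33259/8211*(-1/86498) = 33259/710235078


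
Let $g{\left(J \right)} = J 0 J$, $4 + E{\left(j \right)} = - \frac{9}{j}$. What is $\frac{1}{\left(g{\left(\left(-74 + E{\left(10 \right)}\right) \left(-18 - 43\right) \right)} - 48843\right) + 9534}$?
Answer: $- \frac{1}{39309} \approx -2.5439 \cdot 10^{-5}$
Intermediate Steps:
$E{\left(j \right)} = -4 - \frac{9}{j}$
$g{\left(J \right)} = 0$ ($g{\left(J \right)} = 0 J = 0$)
$\frac{1}{\left(g{\left(\left(-74 + E{\left(10 \right)}\right) \left(-18 - 43\right) \right)} - 48843\right) + 9534} = \frac{1}{\left(0 - 48843\right) + 9534} = \frac{1}{-48843 + 9534} = \frac{1}{-39309} = - \frac{1}{39309}$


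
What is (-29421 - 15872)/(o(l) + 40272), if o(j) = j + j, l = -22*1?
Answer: -45293/40228 ≈ -1.1259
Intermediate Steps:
l = -22
o(j) = 2*j
(-29421 - 15872)/(o(l) + 40272) = (-29421 - 15872)/(2*(-22) + 40272) = -45293/(-44 + 40272) = -45293/40228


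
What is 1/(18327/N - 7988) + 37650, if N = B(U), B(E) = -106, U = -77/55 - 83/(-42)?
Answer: 32569320644/865055 ≈ 37650.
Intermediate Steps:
U = 121/210 (U = -77*1/55 - 83*(-1/42) = -7/5 + 83/42 = 121/210 ≈ 0.57619)
N = -106
1/(18327/N - 7988) + 37650 = 1/(18327/(-106) - 7988) + 37650 = 1/(18327*(-1/106) - 7988) + 37650 = 1/(-18327/106 - 7988) + 37650 = 1/(-865055/106) + 37650 = -106/865055 + 37650 = 32569320644/865055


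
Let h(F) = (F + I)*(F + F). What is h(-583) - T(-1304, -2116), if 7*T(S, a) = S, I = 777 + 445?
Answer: -5214214/7 ≈ -7.4489e+5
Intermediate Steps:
I = 1222
T(S, a) = S/7
h(F) = 2*F*(1222 + F) (h(F) = (F + 1222)*(F + F) = (1222 + F)*(2*F) = 2*F*(1222 + F))
h(-583) - T(-1304, -2116) = 2*(-583)*(1222 - 583) - (-1304)/7 = 2*(-583)*639 - 1*(-1304/7) = -745074 + 1304/7 = -5214214/7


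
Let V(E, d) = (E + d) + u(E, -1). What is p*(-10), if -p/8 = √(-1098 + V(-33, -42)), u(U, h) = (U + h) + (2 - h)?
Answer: 160*I*√301 ≈ 2775.9*I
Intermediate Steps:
u(U, h) = 2 + U
V(E, d) = 2 + d + 2*E (V(E, d) = (E + d) + (2 + E) = 2 + d + 2*E)
p = -16*I*√301 (p = -8*√(-1098 + (2 - 42 + 2*(-33))) = -8*√(-1098 + (2 - 42 - 66)) = -8*√(-1098 - 106) = -16*I*√301 ≈ -277.59*I)
p*(-10) = -16*I*√301*(-10) = 160*I*√301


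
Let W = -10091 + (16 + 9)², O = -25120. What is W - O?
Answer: 15654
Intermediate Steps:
W = -9466 (W = -10091 + 25² = -10091 + 625 = -9466)
W - O = -9466 - 1*(-25120) = -9466 + 25120 = 15654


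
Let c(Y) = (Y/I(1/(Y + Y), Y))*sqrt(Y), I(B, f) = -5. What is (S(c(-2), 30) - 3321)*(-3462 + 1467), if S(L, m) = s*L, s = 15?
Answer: 6625395 - 11970*I*sqrt(2) ≈ 6.6254e+6 - 16928.0*I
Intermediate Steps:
c(Y) = -Y**(3/2)/5 (c(Y) = (Y/(-5))*sqrt(Y) = (Y*(-1/5))*sqrt(Y) = (-Y/5)*sqrt(Y) = -Y**(3/2)/5)
S(L, m) = 15*L
(S(c(-2), 30) - 3321)*(-3462 + 1467) = (15*(-(-2)*I*sqrt(2)/5) - 3321)*(-3462 + 1467) = (15*(-(-2)*I*sqrt(2)/5) - 3321)*(-1995) = (15*(2*I*sqrt(2)/5) - 3321)*(-1995) = (6*I*sqrt(2) - 3321)*(-1995) = (-3321 + 6*I*sqrt(2))*(-1995) = 6625395 - 11970*I*sqrt(2)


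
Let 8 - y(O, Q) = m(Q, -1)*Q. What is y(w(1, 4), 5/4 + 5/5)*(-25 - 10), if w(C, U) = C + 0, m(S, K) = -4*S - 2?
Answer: -4585/4 ≈ -1146.3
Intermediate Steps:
m(S, K) = -2 - 4*S
w(C, U) = C
y(O, Q) = 8 - Q*(-2 - 4*Q) (y(O, Q) = 8 - (-2 - 4*Q)*Q = 8 - Q*(-2 - 4*Q))
y(w(1, 4), 5/4 + 5/5)*(-25 - 10) = (8 + 2*(5/4 + 5/5)*(1 + 2*(5/4 + 5/5)))*(-25 - 10) = (8 + 2*(5*(¼) + 5*(⅕))*(1 + 2*(5*(¼) + 5*(⅕))))*(-35) = (8 + 2*(5/4 + 1)*(1 + 2*(5/4 + 1)))*(-35) = (8 + 2*(9/4)*(1 + 2*(9/4)))*(-35) = (8 + 2*(9/4)*(1 + 9/2))*(-35) = (8 + 2*(9/4)*(11/2))*(-35) = (8 + 99/4)*(-35) = (131/4)*(-35) = -4585/4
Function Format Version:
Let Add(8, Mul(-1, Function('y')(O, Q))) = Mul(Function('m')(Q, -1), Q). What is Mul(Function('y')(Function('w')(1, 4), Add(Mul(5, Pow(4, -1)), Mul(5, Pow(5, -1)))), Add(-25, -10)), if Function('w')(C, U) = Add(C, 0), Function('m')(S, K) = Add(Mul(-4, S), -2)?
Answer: Rational(-4585, 4) ≈ -1146.3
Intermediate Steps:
Function('m')(S, K) = Add(-2, Mul(-4, S))
Function('w')(C, U) = C
Function('y')(O, Q) = Add(8, Mul(-1, Q, Add(-2, Mul(-4, Q)))) (Function('y')(O, Q) = Add(8, Mul(-1, Mul(Add(-2, Mul(-4, Q)), Q))) = Add(8, Mul(-1, Mul(Q, Add(-2, Mul(-4, Q))))) = Add(8, Mul(-1, Q, Add(-2, Mul(-4, Q)))))
Mul(Function('y')(Function('w')(1, 4), Add(Mul(5, Pow(4, -1)), Mul(5, Pow(5, -1)))), Add(-25, -10)) = Mul(Add(8, Mul(2, Add(Mul(5, Pow(4, -1)), Mul(5, Pow(5, -1))), Add(1, Mul(2, Add(Mul(5, Pow(4, -1)), Mul(5, Pow(5, -1))))))), Add(-25, -10)) = Mul(Add(8, Mul(2, Add(Mul(5, Rational(1, 4)), Mul(5, Rational(1, 5))), Add(1, Mul(2, Add(Mul(5, Rational(1, 4)), Mul(5, Rational(1, 5))))))), -35) = Mul(Add(8, Mul(2, Add(Rational(5, 4), 1), Add(1, Mul(2, Add(Rational(5, 4), 1))))), -35) = Mul(Add(8, Mul(2, Rational(9, 4), Add(1, Mul(2, Rational(9, 4))))), -35) = Mul(Add(8, Mul(2, Rational(9, 4), Add(1, Rational(9, 2)))), -35) = Mul(Add(8, Mul(2, Rational(9, 4), Rational(11, 2))), -35) = Mul(Add(8, Rational(99, 4)), -35) = Mul(Rational(131, 4), -35) = Rational(-4585, 4)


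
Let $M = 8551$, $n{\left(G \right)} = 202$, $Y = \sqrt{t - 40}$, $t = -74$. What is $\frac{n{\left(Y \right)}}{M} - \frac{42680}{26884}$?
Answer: $- \frac{8171048}{5224661} \approx -1.5639$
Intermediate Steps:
$Y = i \sqrt{114}$ ($Y = \sqrt{-74 - 40} = \sqrt{-114} = i \sqrt{114} \approx 10.677 i$)
$\frac{n{\left(Y \right)}}{M} - \frac{42680}{26884} = \frac{202}{8551} - \frac{42680}{26884} = 202 \cdot \frac{1}{8551} - \frac{970}{611} = \frac{202}{8551} - \frac{970}{611} = - \frac{8171048}{5224661}$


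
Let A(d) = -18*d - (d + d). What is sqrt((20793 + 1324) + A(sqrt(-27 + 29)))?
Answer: sqrt(22117 - 20*sqrt(2)) ≈ 148.62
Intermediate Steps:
A(d) = -20*d (A(d) = -18*d - 2*d = -20*d)
sqrt((20793 + 1324) + A(sqrt(-27 + 29))) = sqrt((20793 + 1324) - 20*sqrt(-27 + 29)) = sqrt(22117 - 20*sqrt(2))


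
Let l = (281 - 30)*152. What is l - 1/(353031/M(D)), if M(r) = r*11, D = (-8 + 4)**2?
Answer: 13468838536/353031 ≈ 38152.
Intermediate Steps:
D = 16 (D = (-4)**2 = 16)
M(r) = 11*r
l = 38152 (l = 251*152 = 38152)
l - 1/(353031/M(D)) = 38152 - 1/(353031/((11*16))) = 38152 - 1/(353031/176) = 38152 - 1/(353031*(1/176)) = 38152 - 1/353031/176 = 38152 - 1*176/353031 = 38152 - 176/353031 = 13468838536/353031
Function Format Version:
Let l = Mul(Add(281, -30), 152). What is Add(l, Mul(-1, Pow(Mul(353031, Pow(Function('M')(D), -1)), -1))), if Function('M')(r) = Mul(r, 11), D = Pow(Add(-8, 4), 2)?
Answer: Rational(13468838536, 353031) ≈ 38152.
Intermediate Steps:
D = 16 (D = Pow(-4, 2) = 16)
Function('M')(r) = Mul(11, r)
l = 38152 (l = Mul(251, 152) = 38152)
Add(l, Mul(-1, Pow(Mul(353031, Pow(Function('M')(D), -1)), -1))) = Add(38152, Mul(-1, Pow(Mul(353031, Pow(Mul(11, 16), -1)), -1))) = Add(38152, Mul(-1, Pow(Mul(353031, Pow(176, -1)), -1))) = Add(38152, Mul(-1, Pow(Mul(353031, Rational(1, 176)), -1))) = Add(38152, Mul(-1, Pow(Rational(353031, 176), -1))) = Add(38152, Mul(-1, Rational(176, 353031))) = Add(38152, Rational(-176, 353031)) = Rational(13468838536, 353031)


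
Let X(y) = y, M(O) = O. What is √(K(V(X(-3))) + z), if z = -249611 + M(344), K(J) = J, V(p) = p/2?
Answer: 3*I*√110786/2 ≈ 499.27*I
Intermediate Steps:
V(p) = p/2 (V(p) = p*(½) = p/2)
z = -249267 (z = -249611 + 344 = -249267)
√(K(V(X(-3))) + z) = √((½)*(-3) - 249267) = √(-3/2 - 249267) = √(-498537/2) = 3*I*√110786/2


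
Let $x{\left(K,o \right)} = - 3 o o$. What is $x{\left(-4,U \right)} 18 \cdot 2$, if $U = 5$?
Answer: $-2700$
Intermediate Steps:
$x{\left(K,o \right)} = - 3 o^{2}$
$x{\left(-4,U \right)} 18 \cdot 2 = - 3 \cdot 5^{2} \cdot 18 \cdot 2 = \left(-3\right) 25 \cdot 36 = \left(-75\right) 36 = -2700$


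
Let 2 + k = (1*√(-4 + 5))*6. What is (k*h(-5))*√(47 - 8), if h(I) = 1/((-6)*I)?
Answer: 2*√39/15 ≈ 0.83267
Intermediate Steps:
h(I) = -1/(6*I)
k = 4 (k = -2 + (1*√(-4 + 5))*6 = -2 + (1*√1)*6 = -2 + (1*1)*6 = -2 + 1*6 = -2 + 6 = 4)
(k*h(-5))*√(47 - 8) = (4*(-⅙/(-5)))*√(47 - 8) = (4*(-⅙*(-⅕)))*√39 = (4*(1/30))*√39 = 2*√39/15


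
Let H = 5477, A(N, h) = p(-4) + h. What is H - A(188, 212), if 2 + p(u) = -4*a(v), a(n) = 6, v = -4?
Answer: 5291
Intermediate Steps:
p(u) = -26 (p(u) = -2 - 4*6 = -2 - 24 = -26)
A(N, h) = -26 + h
H - A(188, 212) = 5477 - (-26 + 212) = 5477 - 1*186 = 5477 - 186 = 5291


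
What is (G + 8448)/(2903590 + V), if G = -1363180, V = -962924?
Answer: -677366/970333 ≈ -0.69808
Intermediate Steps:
(G + 8448)/(2903590 + V) = (-1363180 + 8448)/(2903590 - 962924) = -1354732/1940666 = -1354732*1/1940666 = -677366/970333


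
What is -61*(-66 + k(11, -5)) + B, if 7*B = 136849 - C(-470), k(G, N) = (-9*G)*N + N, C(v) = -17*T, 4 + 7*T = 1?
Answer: -309444/49 ≈ -6315.2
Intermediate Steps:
T = -3/7 (T = -4/7 + (⅐)*1 = -4/7 + ⅐ = -3/7 ≈ -0.42857)
C(v) = 51/7 (C(v) = -17*(-3/7) = 51/7)
k(G, N) = N - 9*G*N (k(G, N) = -9*G*N + N = N - 9*G*N)
B = 957892/49 (B = (136849 - 1*51/7)/7 = (136849 - 51/7)/7 = (⅐)*(957892/7) = 957892/49 ≈ 19549.)
-61*(-66 + k(11, -5)) + B = -61*(-66 - 5*(1 - 9*11)) + 957892/49 = -61*(-66 - 5*(1 - 99)) + 957892/49 = -61*(-66 - 5*(-98)) + 957892/49 = -61*(-66 + 490) + 957892/49 = -61*424 + 957892/49 = -25864 + 957892/49 = -309444/49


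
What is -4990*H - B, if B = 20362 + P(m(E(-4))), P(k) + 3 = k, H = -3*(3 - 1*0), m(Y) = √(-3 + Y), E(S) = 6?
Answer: 24551 - √3 ≈ 24549.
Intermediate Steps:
H = -9 (H = -3*(3 + 0) = -3*3 = -9)
P(k) = -3 + k
B = 20359 + √3 (B = 20362 + (-3 + √(-3 + 6)) = 20362 + (-3 + √3) = 20359 + √3 ≈ 20361.)
-4990*H - B = -4990*(-9) - (20359 + √3) = 44910 + (-20359 - √3) = 24551 - √3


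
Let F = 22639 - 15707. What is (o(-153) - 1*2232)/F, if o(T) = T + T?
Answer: -1269/3466 ≈ -0.36613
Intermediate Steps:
o(T) = 2*T
F = 6932
(o(-153) - 1*2232)/F = (2*(-153) - 1*2232)/6932 = (-306 - 2232)*(1/6932) = -2538*1/6932 = -1269/3466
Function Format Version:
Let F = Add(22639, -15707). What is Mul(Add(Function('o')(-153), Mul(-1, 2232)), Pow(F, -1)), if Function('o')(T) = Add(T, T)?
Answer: Rational(-1269, 3466) ≈ -0.36613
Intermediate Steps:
Function('o')(T) = Mul(2, T)
F = 6932
Mul(Add(Function('o')(-153), Mul(-1, 2232)), Pow(F, -1)) = Mul(Add(Mul(2, -153), Mul(-1, 2232)), Pow(6932, -1)) = Mul(Add(-306, -2232), Rational(1, 6932)) = Mul(-2538, Rational(1, 6932)) = Rational(-1269, 3466)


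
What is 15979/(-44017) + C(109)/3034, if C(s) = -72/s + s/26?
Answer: -136952564371/378473836052 ≈ -0.36185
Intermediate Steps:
C(s) = -72/s + s/26 (C(s) = -72/s + s*(1/26) = -72/s + s/26)
15979/(-44017) + C(109)/3034 = 15979/(-44017) + (-72/109 + (1/26)*109)/3034 = 15979*(-1/44017) + (-72*1/109 + 109/26)*(1/3034) = -15979/44017 + (-72/109 + 109/26)*(1/3034) = -15979/44017 + (10009/2834)*(1/3034) = -15979/44017 + 10009/8598356 = -136952564371/378473836052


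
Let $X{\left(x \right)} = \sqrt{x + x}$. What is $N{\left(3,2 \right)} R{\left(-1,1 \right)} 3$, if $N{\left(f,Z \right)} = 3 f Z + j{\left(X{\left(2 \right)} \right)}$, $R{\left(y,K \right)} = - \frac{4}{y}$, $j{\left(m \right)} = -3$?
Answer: $180$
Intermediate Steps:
$X{\left(x \right)} = \sqrt{2} \sqrt{x}$ ($X{\left(x \right)} = \sqrt{2 x} = \sqrt{2} \sqrt{x}$)
$N{\left(f,Z \right)} = -3 + 3 Z f$ ($N{\left(f,Z \right)} = 3 f Z - 3 = 3 Z f - 3 = -3 + 3 Z f$)
$N{\left(3,2 \right)} R{\left(-1,1 \right)} 3 = \left(-3 + 3 \cdot 2 \cdot 3\right) \left(- \frac{4}{-1}\right) 3 = \left(-3 + 18\right) \left(\left(-4\right) \left(-1\right)\right) 3 = 15 \cdot 4 \cdot 3 = 60 \cdot 3 = 180$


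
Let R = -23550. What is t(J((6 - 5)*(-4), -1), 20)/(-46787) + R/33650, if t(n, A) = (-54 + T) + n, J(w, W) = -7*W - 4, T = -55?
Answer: -21965339/31487651 ≈ -0.69759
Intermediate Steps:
J(w, W) = -4 - 7*W
t(n, A) = -109 + n (t(n, A) = (-54 - 55) + n = -109 + n)
t(J((6 - 5)*(-4), -1), 20)/(-46787) + R/33650 = (-109 + (-4 - 7*(-1)))/(-46787) - 23550/33650 = (-109 + (-4 + 7))*(-1/46787) - 23550*1/33650 = (-109 + 3)*(-1/46787) - 471/673 = -106*(-1/46787) - 471/673 = 106/46787 - 471/673 = -21965339/31487651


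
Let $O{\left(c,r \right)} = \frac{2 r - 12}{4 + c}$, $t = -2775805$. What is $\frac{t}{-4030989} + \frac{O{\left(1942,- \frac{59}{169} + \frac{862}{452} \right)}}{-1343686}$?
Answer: $\frac{19801436258322364573}{28755395767236780564} \approx 0.68862$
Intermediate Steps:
$O{\left(c,r \right)} = \frac{-12 + 2 r}{4 + c}$
$\frac{t}{-4030989} + \frac{O{\left(1942,- \frac{59}{169} + \frac{862}{452} \right)}}{-1343686} = - \frac{2775805}{-4030989} + \frac{2 \frac{1}{4 + 1942} \left(-6 + \left(- \frac{59}{169} + \frac{862}{452}\right)\right)}{-1343686} = \left(-2775805\right) \left(- \frac{1}{4030989}\right) + \frac{2 \left(-6 + \left(\left(-59\right) \frac{1}{169} + 862 \cdot \frac{1}{452}\right)\right)}{1946} \left(- \frac{1}{1343686}\right) = \frac{2775805}{4030989} + 2 \cdot \frac{1}{1946} \left(-6 + \left(- \frac{59}{169} + \frac{431}{226}\right)\right) \left(- \frac{1}{1343686}\right) = \frac{2775805}{4030989} + 2 \cdot \frac{1}{1946} \left(-6 + \frac{59505}{38194}\right) \left(- \frac{1}{1343686}\right) = \frac{2775805}{4030989} + 2 \cdot \frac{1}{1946} \left(- \frac{169659}{38194}\right) \left(- \frac{1}{1343686}\right) = \frac{2775805}{4030989} - - \frac{24237}{7133583288676} = \frac{2775805}{4030989} + \frac{24237}{7133583288676} = \frac{19801436258322364573}{28755395767236780564}$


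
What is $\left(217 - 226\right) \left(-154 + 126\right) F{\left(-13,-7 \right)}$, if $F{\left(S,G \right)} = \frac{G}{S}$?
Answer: $\frac{1764}{13} \approx 135.69$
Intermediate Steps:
$\left(217 - 226\right) \left(-154 + 126\right) F{\left(-13,-7 \right)} = \left(217 - 226\right) \left(-154 + 126\right) \left(- \frac{7}{-13}\right) = \left(-9\right) \left(-28\right) \left(\left(-7\right) \left(- \frac{1}{13}\right)\right) = 252 \cdot \frac{7}{13} = \frac{1764}{13}$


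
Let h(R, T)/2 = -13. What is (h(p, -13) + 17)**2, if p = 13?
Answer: 81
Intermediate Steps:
h(R, T) = -26 (h(R, T) = 2*(-13) = -26)
(h(p, -13) + 17)**2 = (-26 + 17)**2 = (-9)**2 = 81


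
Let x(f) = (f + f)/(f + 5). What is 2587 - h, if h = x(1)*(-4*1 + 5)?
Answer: 7760/3 ≈ 2586.7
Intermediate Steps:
x(f) = 2*f/(5 + f) (x(f) = (2*f)/(5 + f) = 2*f/(5 + f))
h = ⅓ (h = (2*1/(5 + 1))*(-4*1 + 5) = (2*1/6)*(-4 + 5) = (2*1*(⅙))*1 = (⅓)*1 = ⅓ ≈ 0.33333)
2587 - h = 2587 - 1*⅓ = 2587 - ⅓ = 7760/3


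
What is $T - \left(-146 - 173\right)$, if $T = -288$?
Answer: $31$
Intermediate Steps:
$T - \left(-146 - 173\right) = -288 - \left(-146 - 173\right) = -288 - -319 = -288 + 319 = 31$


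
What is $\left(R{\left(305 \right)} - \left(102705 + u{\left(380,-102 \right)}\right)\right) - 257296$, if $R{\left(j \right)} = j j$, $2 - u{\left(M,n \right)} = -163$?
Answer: $-267141$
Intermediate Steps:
$u{\left(M,n \right)} = 165$ ($u{\left(M,n \right)} = 2 - -163 = 2 + 163 = 165$)
$R{\left(j \right)} = j^{2}$
$\left(R{\left(305 \right)} - \left(102705 + u{\left(380,-102 \right)}\right)\right) - 257296 = \left(305^{2} - 102870\right) - 257296 = \left(93025 - 102870\right) - 257296 = -9845 - 257296 = -267141$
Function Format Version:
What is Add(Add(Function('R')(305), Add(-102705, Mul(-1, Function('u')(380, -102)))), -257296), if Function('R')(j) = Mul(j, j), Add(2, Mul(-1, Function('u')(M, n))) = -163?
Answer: -267141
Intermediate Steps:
Function('u')(M, n) = 165 (Function('u')(M, n) = Add(2, Mul(-1, -163)) = Add(2, 163) = 165)
Function('R')(j) = Pow(j, 2)
Add(Add(Function('R')(305), Add(-102705, Mul(-1, Function('u')(380, -102)))), -257296) = Add(Add(Pow(305, 2), Add(-102705, Mul(-1, 165))), -257296) = Add(Add(93025, Add(-102705, -165)), -257296) = Add(Add(93025, -102870), -257296) = Add(-9845, -257296) = -267141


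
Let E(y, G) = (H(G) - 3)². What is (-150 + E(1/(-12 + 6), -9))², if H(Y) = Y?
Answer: 36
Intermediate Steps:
E(y, G) = (-3 + G)² (E(y, G) = (G - 3)² = (-3 + G)²)
(-150 + E(1/(-12 + 6), -9))² = (-150 + (-3 - 9)²)² = (-150 + (-12)²)² = (-150 + 144)² = (-6)² = 36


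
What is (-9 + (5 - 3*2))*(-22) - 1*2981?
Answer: -2761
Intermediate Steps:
(-9 + (5 - 3*2))*(-22) - 1*2981 = (-9 + (5 - 6))*(-22) - 2981 = (-9 - 1)*(-22) - 2981 = -10*(-22) - 2981 = 220 - 2981 = -2761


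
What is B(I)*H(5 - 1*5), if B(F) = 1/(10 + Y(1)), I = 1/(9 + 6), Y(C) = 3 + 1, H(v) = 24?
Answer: 12/7 ≈ 1.7143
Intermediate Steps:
Y(C) = 4
I = 1/15 ≈ 0.066667
B(F) = 1/14 (B(F) = 1/(10 + 4) = 1/14)
B(I)*H(5 - 1*5) = (1/14)*24 = 12/7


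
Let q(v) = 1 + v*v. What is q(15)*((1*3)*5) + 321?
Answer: 3711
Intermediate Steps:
q(v) = 1 + v²
q(15)*((1*3)*5) + 321 = (1 + 15²)*((1*3)*5) + 321 = (1 + 225)*(3*5) + 321 = 226*15 + 321 = 3390 + 321 = 3711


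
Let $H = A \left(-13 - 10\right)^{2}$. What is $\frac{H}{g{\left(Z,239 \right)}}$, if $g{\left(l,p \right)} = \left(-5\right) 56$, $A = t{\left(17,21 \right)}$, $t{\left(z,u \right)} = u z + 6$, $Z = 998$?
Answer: $- \frac{192027}{280} \approx -685.81$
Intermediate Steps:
$t{\left(z,u \right)} = 6 + u z$
$A = 363$ ($A = 6 + 21 \cdot 17 = 6 + 357 = 363$)
$g{\left(l,p \right)} = -280$
$H = 192027$ ($H = 363 \left(-13 - 10\right)^{2} = 363 \left(-23\right)^{2} = 363 \cdot 529 = 192027$)
$\frac{H}{g{\left(Z,239 \right)}} = \frac{192027}{-280} = 192027 \left(- \frac{1}{280}\right) = - \frac{192027}{280}$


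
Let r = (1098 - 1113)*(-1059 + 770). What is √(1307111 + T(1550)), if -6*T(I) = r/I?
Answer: √125613322305/310 ≈ 1143.3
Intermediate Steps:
r = 4335 (r = -15*(-289) = 4335)
T(I) = -1445/(2*I)
√(1307111 + T(1550)) = √(1307111 - 1445/2/1550) = √(1307111 - 1445/2*1/1550) = √(1307111 - 289/620) = √(810408531/620) = √125613322305/310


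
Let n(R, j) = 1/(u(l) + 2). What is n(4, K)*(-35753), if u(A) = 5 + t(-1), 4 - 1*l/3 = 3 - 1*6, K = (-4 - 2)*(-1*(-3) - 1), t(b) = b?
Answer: -35753/6 ≈ -5958.8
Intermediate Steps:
K = -12 (K = -6*(3 - 1) = -6*2 = -12)
l = 21 (l = 12 - 3*(3 - 1*6) = 12 - 3*(3 - 6) = 12 - 3*(-3) = 12 + 9 = 21)
u(A) = 4 (u(A) = 5 - 1 = 4)
n(R, j) = 1/6 (n(R, j) = 1/(4 + 2) = 1/6)
n(4, K)*(-35753) = (1/6)*(-35753) = -35753/6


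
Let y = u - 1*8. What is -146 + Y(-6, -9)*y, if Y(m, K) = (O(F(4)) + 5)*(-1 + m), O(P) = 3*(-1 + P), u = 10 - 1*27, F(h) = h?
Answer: 2304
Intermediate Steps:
u = -17 (u = 10 - 27 = -17)
y = -25 (y = -17 - 1*8 = -17 - 8 = -25)
O(P) = -3 + 3*P
Y(m, K) = -14 + 14*m (Y(m, K) = ((-3 + 3*4) + 5)*(-1 + m) = ((-3 + 12) + 5)*(-1 + m) = (9 + 5)*(-1 + m) = 14*(-1 + m) = -14 + 14*m)
-146 + Y(-6, -9)*y = -146 + (-14 + 14*(-6))*(-25) = -146 + (-14 - 84)*(-25) = -146 - 98*(-25) = -146 + 2450 = 2304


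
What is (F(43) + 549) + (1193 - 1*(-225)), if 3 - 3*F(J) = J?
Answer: 5861/3 ≈ 1953.7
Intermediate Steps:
F(J) = 1 - J/3
(F(43) + 549) + (1193 - 1*(-225)) = ((1 - 1/3*43) + 549) + (1193 - 1*(-225)) = ((1 - 43/3) + 549) + (1193 + 225) = (-40/3 + 549) + 1418 = 1607/3 + 1418 = 5861/3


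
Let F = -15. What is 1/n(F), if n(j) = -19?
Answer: -1/19 ≈ -0.052632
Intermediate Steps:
1/n(F) = 1/(-19) = -1/19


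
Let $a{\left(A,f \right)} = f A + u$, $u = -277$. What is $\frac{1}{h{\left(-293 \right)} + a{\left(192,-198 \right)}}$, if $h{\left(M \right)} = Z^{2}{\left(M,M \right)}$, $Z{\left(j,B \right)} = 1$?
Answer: $- \frac{1}{38292} \approx -2.6115 \cdot 10^{-5}$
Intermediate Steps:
$h{\left(M \right)} = 1$ ($h{\left(M \right)} = 1^{2} = 1$)
$a{\left(A,f \right)} = -277 + A f$ ($a{\left(A,f \right)} = f A - 277 = A f - 277 = -277 + A f$)
$\frac{1}{h{\left(-293 \right)} + a{\left(192,-198 \right)}} = \frac{1}{1 + \left(-277 + 192 \left(-198\right)\right)} = \frac{1}{1 - 38293} = \frac{1}{-38292} = - \frac{1}{38292}$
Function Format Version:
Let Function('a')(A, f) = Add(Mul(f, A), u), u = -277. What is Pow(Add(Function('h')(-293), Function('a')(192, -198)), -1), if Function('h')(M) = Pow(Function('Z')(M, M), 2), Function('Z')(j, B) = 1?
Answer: Rational(-1, 38292) ≈ -2.6115e-5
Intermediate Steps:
Function('h')(M) = 1 (Function('h')(M) = Pow(1, 2) = 1)
Function('a')(A, f) = Add(-277, Mul(A, f)) (Function('a')(A, f) = Add(Mul(f, A), -277) = Add(Mul(A, f), -277) = Add(-277, Mul(A, f)))
Pow(Add(Function('h')(-293), Function('a')(192, -198)), -1) = Pow(Add(1, Add(-277, Mul(192, -198))), -1) = Pow(Add(1, Add(-277, -38016)), -1) = Pow(Add(1, -38293), -1) = Pow(-38292, -1) = Rational(-1, 38292)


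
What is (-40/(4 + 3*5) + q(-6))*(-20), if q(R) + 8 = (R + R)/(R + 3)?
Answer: 2320/19 ≈ 122.11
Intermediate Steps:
q(R) = -8 + 2*R/(3 + R) (q(R) = -8 + (R + R)/(R + 3) = -8 + (2*R)/(3 + R) = -8 + 2*R/(3 + R))
(-40/(4 + 3*5) + q(-6))*(-20) = (-40/(4 + 3*5) + 6*(-4 - 1*(-6))/(3 - 6))*(-20) = (-40/(4 + 15) + 6*(-4 + 6)/(-3))*(-20) = (-40/19 + 6*(-1/3)*2)*(-20) = (-40*1/19 - 4)*(-20) = (-40/19 - 4)*(-20) = -116/19*(-20) = 2320/19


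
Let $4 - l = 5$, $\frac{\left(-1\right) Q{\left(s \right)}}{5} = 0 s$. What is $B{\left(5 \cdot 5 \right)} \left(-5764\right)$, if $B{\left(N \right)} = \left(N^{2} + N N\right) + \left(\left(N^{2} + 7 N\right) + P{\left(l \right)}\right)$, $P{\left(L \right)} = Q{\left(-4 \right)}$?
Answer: $-11816200$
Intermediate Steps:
$Q{\left(s \right)} = 0$ ($Q{\left(s \right)} = - 5 \cdot 0 s = \left(-5\right) 0 = 0$)
$l = -1$ ($l = 4 - 5 = -1$)
$P{\left(L \right)} = 0$
$B{\left(N \right)} = 3 N^{2} + 7 N$ ($B{\left(N \right)} = \left(N^{2} + N N\right) + \left(\left(N^{2} + 7 N\right) + 0\right) = \left(N^{2} + N^{2}\right) + \left(N^{2} + 7 N\right) = 2 N^{2} + \left(N^{2} + 7 N\right) = 3 N^{2} + 7 N$)
$B{\left(5 \cdot 5 \right)} \left(-5764\right) = 5 \cdot 5 \left(7 + 3 \cdot 5 \cdot 5\right) \left(-5764\right) = 25 \left(7 + 3 \cdot 25\right) \left(-5764\right) = 25 \left(7 + 75\right) \left(-5764\right) = 25 \cdot 82 \left(-5764\right) = 2050 \left(-5764\right) = -11816200$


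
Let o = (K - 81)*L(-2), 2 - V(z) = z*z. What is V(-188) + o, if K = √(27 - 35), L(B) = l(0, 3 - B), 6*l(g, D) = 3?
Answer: -70765/2 + I*√2 ≈ -35383.0 + 1.4142*I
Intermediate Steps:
V(z) = 2 - z² (V(z) = 2 - z*z = 2 - z²)
l(g, D) = ½ (l(g, D) = (⅙)*3 = ½)
L(B) = ½
K = 2*I*√2 (K = √(-8) = 2*I*√2 ≈ 2.8284*I)
o = -81/2 + I*√2 (o = (2*I*√2 - 81)*(½) = (-81 + 2*I*√2)*(½) = -81/2 + I*√2 ≈ -40.5 + 1.4142*I)
V(-188) + o = (2 - 1*(-188)²) + (-81/2 + I*√2) = (2 - 1*35344) + (-81/2 + I*√2) = (2 - 35344) + (-81/2 + I*√2) = -35342 + (-81/2 + I*√2) = -70765/2 + I*√2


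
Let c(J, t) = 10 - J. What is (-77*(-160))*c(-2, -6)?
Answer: 147840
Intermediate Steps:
(-77*(-160))*c(-2, -6) = (-77*(-160))*(10 - 1*(-2)) = 12320*(10 + 2) = 12320*12 = 147840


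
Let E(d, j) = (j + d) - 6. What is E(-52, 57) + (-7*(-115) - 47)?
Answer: 757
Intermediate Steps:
E(d, j) = -6 + d + j (E(d, j) = (d + j) - 6 = -6 + d + j)
E(-52, 57) + (-7*(-115) - 47) = (-6 - 52 + 57) + (-7*(-115) - 47) = -1 + (805 - 47) = -1 + 758 = 757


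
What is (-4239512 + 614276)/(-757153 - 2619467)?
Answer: 33567/31265 ≈ 1.0736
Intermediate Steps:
(-4239512 + 614276)/(-757153 - 2619467) = -3625236/(-3376620) = -3625236*(-1/3376620) = 33567/31265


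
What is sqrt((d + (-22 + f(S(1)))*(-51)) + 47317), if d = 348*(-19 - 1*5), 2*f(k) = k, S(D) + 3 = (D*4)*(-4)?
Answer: sqrt(162286)/2 ≈ 201.42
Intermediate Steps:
S(D) = -3 - 16*D (S(D) = -3 + (D*4)*(-4) = -3 + (4*D)*(-4) = -3 - 16*D)
f(k) = k/2
d = -8352 (d = 348*(-19 - 5) = 348*(-24) = -8352)
sqrt((d + (-22 + f(S(1)))*(-51)) + 47317) = sqrt((-8352 + (-22 + (-3 - 16*1)/2)*(-51)) + 47317) = sqrt((-8352 + (-22 + (-3 - 16)/2)*(-51)) + 47317) = sqrt((-8352 + (-22 + (1/2)*(-19))*(-51)) + 47317) = sqrt((-8352 + (-22 - 19/2)*(-51)) + 47317) = sqrt((-8352 - 63/2*(-51)) + 47317) = sqrt((-8352 + 3213/2) + 47317) = sqrt(-13491/2 + 47317) = sqrt(81143/2) = sqrt(162286)/2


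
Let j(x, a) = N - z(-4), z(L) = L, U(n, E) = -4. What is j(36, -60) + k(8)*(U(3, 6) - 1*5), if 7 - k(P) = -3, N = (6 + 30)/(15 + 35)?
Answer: -2132/25 ≈ -85.280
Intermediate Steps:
N = 18/25 (N = 36/50 = 36*(1/50) = 18/25 ≈ 0.72000)
k(P) = 10 (k(P) = 7 - 1*(-3) = 7 + 3 = 10)
j(x, a) = 118/25 (j(x, a) = 18/25 - 1*(-4) = 18/25 + 4 = 118/25)
j(36, -60) + k(8)*(U(3, 6) - 1*5) = 118/25 + 10*(-4 - 1*5) = 118/25 + 10*(-4 - 5) = 118/25 + 10*(-9) = 118/25 - 90 = -2132/25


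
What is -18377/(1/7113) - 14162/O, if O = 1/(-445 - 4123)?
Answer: -66023585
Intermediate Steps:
O = -1/4568 (O = 1/(-4568) = -1/4568 ≈ -0.00021891)
-18377/(1/7113) - 14162/O = -18377/(1/7113) - 14162/(-1/4568) = -18377/1/7113 - 14162*(-4568) = -18377*7113 + 64692016 = -130715601 + 64692016 = -66023585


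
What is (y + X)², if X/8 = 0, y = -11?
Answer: 121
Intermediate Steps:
X = 0 (X = 8*0 = 0)
(y + X)² = (-11 + 0)² = (-11)² = 121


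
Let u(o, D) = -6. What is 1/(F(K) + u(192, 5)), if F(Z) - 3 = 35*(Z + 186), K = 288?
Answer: 1/16587 ≈ 6.0288e-5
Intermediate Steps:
F(Z) = 6513 + 35*Z (F(Z) = 3 + 35*(Z + 186) = 3 + 35*(186 + Z) = 3 + (6510 + 35*Z) = 6513 + 35*Z)
1/(F(K) + u(192, 5)) = 1/((6513 + 35*288) - 6) = 1/((6513 + 10080) - 6) = 1/(16593 - 6) = 1/16587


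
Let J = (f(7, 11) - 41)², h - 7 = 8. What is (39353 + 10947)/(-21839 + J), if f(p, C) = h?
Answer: -50300/21163 ≈ -2.3768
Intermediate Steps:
h = 15 (h = 7 + 8 = 15)
f(p, C) = 15
J = 676 (J = (15 - 41)² = (-26)² = 676)
(39353 + 10947)/(-21839 + J) = (39353 + 10947)/(-21839 + 676) = 50300/(-21163) = 50300*(-1/21163) = -50300/21163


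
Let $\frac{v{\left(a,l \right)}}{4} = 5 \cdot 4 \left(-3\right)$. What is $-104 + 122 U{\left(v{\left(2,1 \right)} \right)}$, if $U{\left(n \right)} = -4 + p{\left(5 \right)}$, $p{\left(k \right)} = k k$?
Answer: $2458$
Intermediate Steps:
$p{\left(k \right)} = k^{2}$
$v{\left(a,l \right)} = -240$ ($v{\left(a,l \right)} = 4 \cdot 5 \cdot 4 \left(-3\right) = 4 \cdot 20 \left(-3\right) = 4 \left(-60\right) = -240$)
$U{\left(n \right)} = 21$ ($U{\left(n \right)} = -4 + 5^{2} = -4 + 25 = 21$)
$-104 + 122 U{\left(v{\left(2,1 \right)} \right)} = -104 + 122 \cdot 21 = -104 + 2562 = 2458$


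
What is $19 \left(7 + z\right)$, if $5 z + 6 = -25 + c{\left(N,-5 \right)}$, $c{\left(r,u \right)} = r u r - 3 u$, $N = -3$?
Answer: $- \frac{494}{5} \approx -98.8$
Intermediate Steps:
$c{\left(r,u \right)} = - 3 u + u r^{2}$ ($c{\left(r,u \right)} = u r^{2} - 3 u = - 3 u + u r^{2}$)
$z = - \frac{61}{5}$ ($z = - \frac{6}{5} + \frac{-25 - 5 \left(-3 + \left(-3\right)^{2}\right)}{5} = - \frac{6}{5} + \frac{-25 - 5 \left(-3 + 9\right)}{5} = - \frac{6}{5} + \frac{-25 - 30}{5} = - \frac{6}{5} + \frac{1}{5} \left(-55\right) = - \frac{6}{5} - 11 = - \frac{61}{5} \approx -12.2$)
$19 \left(7 + z\right) = 19 \left(7 - \frac{61}{5}\right) = 19 \left(- \frac{26}{5}\right) = - \frac{494}{5}$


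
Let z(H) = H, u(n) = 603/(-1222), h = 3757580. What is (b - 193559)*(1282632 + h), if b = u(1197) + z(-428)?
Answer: -597397974428002/611 ≈ -9.7774e+11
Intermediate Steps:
u(n) = -603/1222 (u(n) = 603*(-1/1222) = -603/1222)
b = -523619/1222 (b = -603/1222 - 428 = -523619/1222 ≈ -428.49)
(b - 193559)*(1282632 + h) = (-523619/1222 - 193559)*(1282632 + 3757580) = -237052717/1222*5040212 = -597397974428002/611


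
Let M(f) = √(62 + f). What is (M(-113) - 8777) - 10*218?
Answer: -10957 + I*√51 ≈ -10957.0 + 7.1414*I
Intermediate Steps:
(M(-113) - 8777) - 10*218 = (√(62 - 113) - 8777) - 10*218 = (√(-51) - 8777) - 2180 = (I*√51 - 8777) - 2180 = (-8777 + I*√51) - 2180 = -10957 + I*√51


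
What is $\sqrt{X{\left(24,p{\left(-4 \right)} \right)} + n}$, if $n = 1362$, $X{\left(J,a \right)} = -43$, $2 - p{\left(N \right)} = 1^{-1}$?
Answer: $\sqrt{1319} \approx 36.318$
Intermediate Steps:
$p{\left(N \right)} = 1$ ($p{\left(N \right)} = 2 - 1^{-1} = 2 - 1 = 1$)
$\sqrt{X{\left(24,p{\left(-4 \right)} \right)} + n} = \sqrt{-43 + 1362} = \sqrt{1319}$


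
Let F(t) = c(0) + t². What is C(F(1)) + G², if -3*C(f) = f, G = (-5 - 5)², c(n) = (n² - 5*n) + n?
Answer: 29999/3 ≈ 9999.7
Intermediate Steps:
c(n) = n² - 4*n
G = 100 (G = (-10)² = 100)
F(t) = t² (F(t) = 0*(-4 + 0) + t² = 0*(-4) + t² = 0 + t² = t²)
C(f) = -f/3
C(F(1)) + G² = -⅓*1² + 100² = -⅓*1 + 10000 = -⅓ + 10000 = 29999/3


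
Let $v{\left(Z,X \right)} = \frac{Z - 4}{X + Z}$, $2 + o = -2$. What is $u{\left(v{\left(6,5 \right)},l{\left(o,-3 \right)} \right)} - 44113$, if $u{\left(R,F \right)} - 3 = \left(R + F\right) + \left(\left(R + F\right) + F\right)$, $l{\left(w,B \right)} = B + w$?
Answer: $- \frac{485437}{11} \approx -44131.0$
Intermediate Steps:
$o = -4$ ($o = -2 - 2 = -4$)
$v{\left(Z,X \right)} = \frac{-4 + Z}{X + Z}$
$u{\left(R,F \right)} = 3 + 2 R + 3 F$ ($u{\left(R,F \right)} = 3 + \left(\left(R + F\right) + \left(\left(R + F\right) + F\right)\right) = 3 + \left(\left(F + R\right) + \left(\left(F + R\right) + F\right)\right) = 3 + \left(\left(F + R\right) + \left(R + 2 F\right)\right) = 3 + \left(2 R + 3 F\right) = 3 + 2 R + 3 F$)
$u{\left(v{\left(6,5 \right)},l{\left(o,-3 \right)} \right)} - 44113 = \left(3 + 2 \frac{-4 + 6}{5 + 6} + 3 \left(-3 - 4\right)\right) - 44113 = \left(3 + 2 \cdot \frac{1}{11} \cdot 2 + 3 \left(-7\right)\right) - 44113 = \left(3 + 2 \cdot \frac{1}{11} \cdot 2 - 21\right) - 44113 = \left(3 + 2 \cdot \frac{2}{11} - 21\right) - 44113 = \left(3 + \frac{4}{11} - 21\right) - 44113 = - \frac{194}{11} - 44113 = - \frac{485437}{11}$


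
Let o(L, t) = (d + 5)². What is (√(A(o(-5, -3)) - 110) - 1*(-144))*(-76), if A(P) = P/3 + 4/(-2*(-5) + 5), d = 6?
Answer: -10944 - 76*I*√1735/5 ≈ -10944.0 - 633.13*I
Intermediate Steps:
o(L, t) = 121 (o(L, t) = (6 + 5)² = 11² = 121)
A(P) = 4/15 + P/3 (A(P) = P*(⅓) + 4/(10 + 5) = P/3 + 4/15 = 4/15 + P/3)
(√(A(o(-5, -3)) - 110) - 1*(-144))*(-76) = (√((4/15 + (⅓)*121) - 110) - 1*(-144))*(-76) = (√((4/15 + 121/3) - 110) + 144)*(-76) = (√(203/5 - 110) + 144)*(-76) = (√(-347/5) + 144)*(-76) = (I*√1735/5 + 144)*(-76) = (144 + I*√1735/5)*(-76) = -10944 - 76*I*√1735/5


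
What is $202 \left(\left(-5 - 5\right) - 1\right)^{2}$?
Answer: $24442$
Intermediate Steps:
$202 \left(\left(-5 - 5\right) - 1\right)^{2} = 202 \left(-10 - 1\right)^{2} = 202 \left(-11\right)^{2} = 202 \cdot 121 = 24442$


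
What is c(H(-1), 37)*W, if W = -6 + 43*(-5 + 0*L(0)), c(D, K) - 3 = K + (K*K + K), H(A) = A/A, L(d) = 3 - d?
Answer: -319566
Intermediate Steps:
H(A) = 1
c(D, K) = 3 + K**2 + 2*K (c(D, K) = 3 + (K + (K*K + K)) = 3 + (K + (K**2 + K)) = 3 + (K + (K + K**2)) = 3 + (K**2 + 2*K) = 3 + K**2 + 2*K)
W = -221 (W = -6 + 43*(-5 + 0*(3 - 1*0)) = -6 + 43*(-5 + 0*(3 + 0)) = -6 + 43*(-5 + 0*3) = -6 + 43*(-5 + 0) = -6 + 43*(-5) = -6 - 215 = -221)
c(H(-1), 37)*W = (3 + 37**2 + 2*37)*(-221) = (3 + 1369 + 74)*(-221) = 1446*(-221) = -319566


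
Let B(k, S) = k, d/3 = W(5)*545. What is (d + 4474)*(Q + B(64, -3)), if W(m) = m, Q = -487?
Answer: -5350527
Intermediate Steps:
d = 8175 (d = 3*(5*545) = 3*2725 = 8175)
(d + 4474)*(Q + B(64, -3)) = (8175 + 4474)*(-487 + 64) = 12649*(-423) = -5350527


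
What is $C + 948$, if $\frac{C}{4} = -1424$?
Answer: $-4748$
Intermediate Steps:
$C = -5696$ ($C = 4 \left(-1424\right) = -5696$)
$C + 948 = -5696 + 948 = -4748$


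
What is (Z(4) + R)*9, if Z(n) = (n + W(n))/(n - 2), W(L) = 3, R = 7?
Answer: 189/2 ≈ 94.500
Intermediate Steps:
Z(n) = (3 + n)/(-2 + n) (Z(n) = (n + 3)/(n - 2) = (3 + n)/(-2 + n))
(Z(4) + R)*9 = ((3 + 4)/(-2 + 4) + 7)*9 = (7/2 + 7)*9 = (21/2)*9 = 189/2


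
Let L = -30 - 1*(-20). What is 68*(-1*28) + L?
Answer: -1914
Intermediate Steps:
L = -10 (L = -30 + 20 = -10)
68*(-1*28) + L = 68*(-1*28) - 10 = 68*(-28) - 10 = -1904 - 10 = -1914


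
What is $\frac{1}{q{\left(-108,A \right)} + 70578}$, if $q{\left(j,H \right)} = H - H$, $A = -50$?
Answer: $\frac{1}{70578} \approx 1.4169 \cdot 10^{-5}$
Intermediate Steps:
$q{\left(j,H \right)} = 0$
$\frac{1}{q{\left(-108,A \right)} + 70578} = \frac{1}{0 + 70578} = \frac{1}{70578}$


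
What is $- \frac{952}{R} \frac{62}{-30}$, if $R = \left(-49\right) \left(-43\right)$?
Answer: $\frac{4216}{4515} \approx 0.93378$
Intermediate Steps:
$R = 2107$
$- \frac{952}{R} \frac{62}{-30} = - \frac{952}{2107} \frac{62}{-30} = \left(-952\right) \frac{1}{2107} \cdot 62 \left(- \frac{1}{30}\right) = \left(- \frac{136}{301}\right) \left(- \frac{31}{15}\right) = \frac{4216}{4515}$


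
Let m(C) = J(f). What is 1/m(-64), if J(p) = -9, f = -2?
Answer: -⅑ ≈ -0.11111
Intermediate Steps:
m(C) = -9
1/m(-64) = 1/(-9) = -⅑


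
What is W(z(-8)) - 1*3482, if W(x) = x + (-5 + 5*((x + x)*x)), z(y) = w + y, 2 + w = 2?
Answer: -2855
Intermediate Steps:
w = 0 (w = -2 + 2 = 0)
z(y) = y (z(y) = 0 + y = y)
W(x) = -5 + x + 10*x² (W(x) = x + (-5 + 5*((2*x)*x)) = x + (-5 + 5*(2*x²)) = x + (-5 + 10*x²) = -5 + x + 10*x²)
W(z(-8)) - 1*3482 = (-5 - 8 + 10*(-8)²) - 1*3482 = (-5 - 8 + 10*64) - 3482 = (-5 - 8 + 640) - 3482 = 627 - 3482 = -2855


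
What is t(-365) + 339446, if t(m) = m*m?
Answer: 472671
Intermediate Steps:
t(m) = m²
t(-365) + 339446 = (-365)² + 339446 = 133225 + 339446 = 472671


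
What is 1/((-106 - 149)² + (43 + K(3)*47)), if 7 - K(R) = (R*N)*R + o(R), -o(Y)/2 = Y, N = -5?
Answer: 1/67794 ≈ 1.4751e-5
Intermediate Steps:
o(Y) = -2*Y
K(R) = 7 + 2*R + 5*R² (K(R) = 7 - ((R*(-5))*R - 2*R) = 7 - ((-5*R)*R - 2*R) = 7 - (-5*R² - 2*R) = 7 + (2*R + 5*R²) = 7 + 2*R + 5*R²)
1/((-106 - 149)² + (43 + K(3)*47)) = 1/((-106 - 149)² + (43 + (7 + 2*3 + 5*3²)*47)) = 1/((-255)² + (43 + (7 + 6 + 5*9)*47)) = 1/(65025 + (43 + (7 + 6 + 45)*47)) = 1/(65025 + (43 + 58*47)) = 1/(65025 + (43 + 2726)) = 1/(65025 + 2769) = 1/67794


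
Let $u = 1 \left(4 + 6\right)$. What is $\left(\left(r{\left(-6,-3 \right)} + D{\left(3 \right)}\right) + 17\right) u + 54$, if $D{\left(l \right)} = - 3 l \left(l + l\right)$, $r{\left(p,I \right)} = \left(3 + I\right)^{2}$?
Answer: $-316$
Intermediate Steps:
$D{\left(l \right)} = - 6 l^{2}$ ($D{\left(l \right)} = - 3 l 2 l = - 3 \cdot 2 l^{2} = - 6 l^{2}$)
$u = 10$ ($u = 1 \cdot 10 = 10$)
$\left(\left(r{\left(-6,-3 \right)} + D{\left(3 \right)}\right) + 17\right) u + 54 = \left(\left(\left(3 - 3\right)^{2} - 6 \cdot 3^{2}\right) + 17\right) 10 + 54 = \left(\left(0^{2} - 54\right) + 17\right) 10 + 54 = \left(\left(0 - 54\right) + 17\right) 10 + 54 = \left(-54 + 17\right) 10 + 54 = \left(-37\right) 10 + 54 = -370 + 54 = -316$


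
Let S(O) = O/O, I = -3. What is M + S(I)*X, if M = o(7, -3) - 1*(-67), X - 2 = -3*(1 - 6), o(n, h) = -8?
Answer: 76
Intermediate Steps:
S(O) = 1
X = 17 (X = 2 - 3*(1 - 6) = 2 - 3*(-5) = 2 - 1*(-15) = 2 + 15 = 17)
M = 59 (M = -8 - 1*(-67) = -8 + 67 = 59)
M + S(I)*X = 59 + 1*17 = 59 + 17 = 76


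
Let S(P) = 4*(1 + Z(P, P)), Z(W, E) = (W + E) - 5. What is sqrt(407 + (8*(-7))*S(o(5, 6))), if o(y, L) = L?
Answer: I*sqrt(1385) ≈ 37.216*I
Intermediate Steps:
Z(W, E) = -5 + E + W (Z(W, E) = (E + W) - 5 = -5 + E + W)
S(P) = -16 + 8*P (S(P) = 4*(1 + (-5 + P + P)) = 4*(1 + (-5 + 2*P)) = 4*(-4 + 2*P) = -16 + 8*P)
sqrt(407 + (8*(-7))*S(o(5, 6))) = sqrt(407 + (8*(-7))*(-16 + 8*6)) = sqrt(407 - 56*(-16 + 48)) = sqrt(407 - 56*32) = sqrt(407 - 1792) = sqrt(-1385) = I*sqrt(1385)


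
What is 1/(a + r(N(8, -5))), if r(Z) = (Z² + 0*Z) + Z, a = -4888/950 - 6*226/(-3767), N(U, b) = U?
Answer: 1789325/120268952 ≈ 0.014878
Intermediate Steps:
a = -8562448/1789325 (a = -4888*1/950 - 1356*(-1/3767) = -2444/475 + 1356/3767 = -8562448/1789325 ≈ -4.7853)
r(Z) = Z + Z² (r(Z) = (Z² + 0) + Z = Z² + Z = Z + Z²)
1/(a + r(N(8, -5))) = 1/(-8562448/1789325 + 8*(1 + 8)) = 1/(-8562448/1789325 + 8*9) = 1/(-8562448/1789325 + 72) = 1/(120268952/1789325) = 1789325/120268952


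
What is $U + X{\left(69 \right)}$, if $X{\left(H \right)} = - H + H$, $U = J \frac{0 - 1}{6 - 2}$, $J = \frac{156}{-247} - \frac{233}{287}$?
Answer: $\frac{7871}{21812} \approx 0.36086$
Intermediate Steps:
$J = - \frac{7871}{5453}$ ($J = 156 \left(- \frac{1}{247}\right) - \frac{233}{287} = - \frac{12}{19} - \frac{233}{287} = - \frac{7871}{5453} \approx -1.4434$)
$U = \frac{7871}{21812}$ ($U = - \frac{7871 \frac{0 - 1}{6 - 2}}{5453} = - \frac{7871 \left(- \frac{1}{4}\right)}{5453} = - \frac{7871 \left(\left(-1\right) \frac{1}{4}\right)}{5453} = \left(- \frac{7871}{5453}\right) \left(- \frac{1}{4}\right) = \frac{7871}{21812} \approx 0.36086$)
$X{\left(H \right)} = 0$
$U + X{\left(69 \right)} = \frac{7871}{21812} + 0 = \frac{7871}{21812}$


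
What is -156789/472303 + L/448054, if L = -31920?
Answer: -42662925183/105808624181 ≈ -0.40321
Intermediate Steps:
-156789/472303 + L/448054 = -156789/472303 - 31920/448054 = -156789*1/472303 - 31920*1/448054 = -156789/472303 - 15960/224027 = -42662925183/105808624181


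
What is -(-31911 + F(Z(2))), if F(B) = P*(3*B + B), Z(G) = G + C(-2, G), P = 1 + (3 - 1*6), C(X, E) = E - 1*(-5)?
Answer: 31983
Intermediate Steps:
C(X, E) = 5 + E (C(X, E) = E + 5 = 5 + E)
P = -2 (P = 1 + (3 - 6) = 1 - 3 = -2)
Z(G) = 5 + 2*G (Z(G) = G + (5 + G) = 5 + 2*G)
F(B) = -8*B (F(B) = -2*(3*B + B) = -8*B)
-(-31911 + F(Z(2))) = -(-31911 - 8*(5 + 2*2)) = -(-31911 - 8*(5 + 4)) = -(-31911 - 8*9) = -(-31911 - 72) = -1*(-31983) = 31983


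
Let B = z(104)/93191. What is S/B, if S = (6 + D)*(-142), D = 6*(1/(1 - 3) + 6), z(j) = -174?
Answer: 86015293/29 ≈ 2.9660e+6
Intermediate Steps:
D = 33 (D = 6*(1/(-2) + 6) = 6*(-½ + 6) = 6*(11/2) = 33)
B = -174/93191 ≈ -0.0018671
S = -5538 (S = (6 + 33)*(-142) = 39*(-142) = -5538)
S/B = -5538/(-174/93191) = -5538*(-93191/174) = 86015293/29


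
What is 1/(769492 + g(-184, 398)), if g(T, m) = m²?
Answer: 1/927896 ≈ 1.0777e-6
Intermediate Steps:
1/(769492 + g(-184, 398)) = 1/(769492 + 398²) = 1/(769492 + 158404) = 1/927896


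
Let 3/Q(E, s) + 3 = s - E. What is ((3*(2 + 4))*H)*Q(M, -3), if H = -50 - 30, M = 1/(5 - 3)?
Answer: 8640/13 ≈ 664.62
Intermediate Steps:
M = ½ (M = 1/2 = ½ ≈ 0.50000)
Q(E, s) = 3/(-3 + s - E) (Q(E, s) = 3/(-3 + (s - E)) = 3/(-3 + s - E))
H = -80
((3*(2 + 4))*H)*Q(M, -3) = ((3*(2 + 4))*(-80))*(3/(-3 - 3 - 1*½)) = ((3*6)*(-80))*(3/(-3 - 3 - ½)) = (18*(-80))*(3/(-13/2)) = -4320*(-2)/13 = -1440*(-6/13) = 8640/13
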